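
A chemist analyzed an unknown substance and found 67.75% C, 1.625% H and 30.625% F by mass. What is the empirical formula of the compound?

C7H2F2

Assume 100 g: 67.75 g C, 1.625 g H, 30.625 g F.
Moles — C: 67.75 / 12.01 = 5.641 mol; H: 1.625 / 1.008 = 1.612 mol; F: 30.625 / 19.00 = 1.612 mol
Ratios (÷ 1.612): C 3.500, H 1.000, F 1.000
Scaling by 2: C 7.00, H 2.00, F 2.00 → C7H2F2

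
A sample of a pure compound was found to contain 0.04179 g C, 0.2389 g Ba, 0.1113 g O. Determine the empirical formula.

Moles — C: 0.04179 / 12.01 = 0.00348 mol; Ba: 0.2389 / 137.33 = 0.00174 mol; O: 0.1113 / 16.00 = 0.006956 mol
Ratios (÷ 0.00174): C 2.000, Ba 1.000, O 3.999
Ratio ≈ 2:1:4, so the empirical formula is C2BaO4

C2BaO4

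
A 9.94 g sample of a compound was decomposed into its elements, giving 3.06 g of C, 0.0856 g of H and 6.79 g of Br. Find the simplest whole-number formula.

C3HBr

n(C) = 3.06/12.01 = 0.2548, n(H) = 0.0856/1.008 = 0.08492, n(Br) = 6.79/79.90 = 0.08498
Smallest is H at 0.08492 mol; normalising gives C 3.000, H 1.000, Br 1.001
≈ 3:1:1 → C3HBr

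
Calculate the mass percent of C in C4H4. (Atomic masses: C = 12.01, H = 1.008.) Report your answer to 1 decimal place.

92.3%

Molar mass = 4(12.01) + 4(1.008) = 52.072 g/mol
Mass of C per mole = 4 × 12.01 = 48.040 g
% C = 48.040 / 52.072 × 100 = 92.3%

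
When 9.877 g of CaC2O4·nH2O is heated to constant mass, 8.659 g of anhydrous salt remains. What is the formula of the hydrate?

CaC2O4·H2O

Mass of water lost = 9.877 − 8.659 = 1.218 g → 1.218 / 18.02 = 0.06759 mol H2O
Molar mass of CaC2O4 = 128.10 g/mol → mol CaC2O4 = 8.659 / 128.10 = 0.0676
n = 0.06759 / 0.0676 = 1.00 ≈ 1 → CaC2O4·H2O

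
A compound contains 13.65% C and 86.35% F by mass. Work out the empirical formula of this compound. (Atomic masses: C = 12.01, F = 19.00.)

Assume 100 g: 13.65 g C, 86.35 g F.
n(C) = 13.65/12.01 = 1.137, n(F) = 86.35/19.00 = 4.545
Ratios (÷ 1.137): C 1.000, F 3.999
≈ 1:4 → CF4

CF4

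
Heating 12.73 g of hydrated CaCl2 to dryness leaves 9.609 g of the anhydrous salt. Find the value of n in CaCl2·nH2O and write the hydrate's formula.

Mass of water lost = 12.73 − 9.609 = 3.121 g → 3.121 / 18.02 = 0.1732 mol H2O
Molar mass of CaCl2 = 110.98 g/mol → mol CaCl2 = 9.609 / 110.98 = 0.08658
n = 0.1732 / 0.08658 = 2.00 ≈ 2 → CaCl2·2H2O

CaCl2·2H2O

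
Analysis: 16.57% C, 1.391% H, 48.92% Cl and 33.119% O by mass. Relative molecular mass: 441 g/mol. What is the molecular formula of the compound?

Assume 100 g: 16.57 g C, 1.391 g H, 48.92 g Cl, 33.119 g O.
Moles — C: 16.57 / 12.01 = 1.38 mol; H: 1.391 / 1.008 = 1.38 mol; Cl: 48.92 / 35.45 = 1.38 mol; O: 33.119 / 16.00 = 2.07 mol
Divide by the smallest (1.38 mol C): C 1.000, H 1.000, Cl 1.000, O 1.500
×2: C 2.00, H 2.00, Cl 2.00, O 3.00 → C2H2Cl2O3
Empirical-formula mass = 144.94 g/mol
n = 441 / 144.94 = 3.04 ≈ 3
Molecular formula = (C2H2Cl2O3)×3 = C6H6Cl6O9

C6H6Cl6O9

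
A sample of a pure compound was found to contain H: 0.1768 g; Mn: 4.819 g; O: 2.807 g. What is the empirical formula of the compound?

n(H) = 0.1768/1.008 = 0.1754, n(Mn) = 4.819/54.94 = 0.08771, n(O) = 2.807/16.00 = 0.1754
Ratios (÷ 0.08771): H 2.000, Mn 1.000, O 2.000
≈ 2:1:2 → H2MnO2

H2MnO2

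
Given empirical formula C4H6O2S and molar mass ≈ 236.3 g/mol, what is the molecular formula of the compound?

Empirical-formula mass = 118.16 g/mol
n = 236.3 / 118.16 = 2.00 ≈ 2
Molecular formula = (C4H6O2S)2 = C8H12O4S2

C8H12O4S2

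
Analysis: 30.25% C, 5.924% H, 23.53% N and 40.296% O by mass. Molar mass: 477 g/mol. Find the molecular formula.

Assume 100 g: 30.25 g C, 5.924 g H, 23.53 g N, 40.296 g O.
C: 30.25 g ÷ 12.01 g/mol = 2.519 mol
H: 5.924 g ÷ 1.008 g/mol = 5.877 mol
N: 23.53 g ÷ 14.01 g/mol = 1.68 mol
O: 40.296 g ÷ 16.00 g/mol = 2.518 mol
Ratios (÷ 1.68): C 1.500, H 3.499, N 1.000, O 1.500
Scaling by 2: C 3.00, H 7.00, N 2.00, O 3.00 → C3H7N2O3
Empirical-formula mass = 119.11 g/mol
n = 477 / 119.11 = 4.00 ≈ 4
Molecular formula = (C3H7N2O3)×4 = C12H28N8O12

C12H28N8O12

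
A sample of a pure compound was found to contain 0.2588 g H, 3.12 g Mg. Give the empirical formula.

Moles — H: 0.2588 / 1.008 = 0.2567 mol; Mg: 3.12 / 24.31 = 0.1283 mol
Smallest is Mg at 0.1283 mol; normalising gives H 2.000, Mg 1.000
Ratio ≈ 2:1, so the empirical formula is H2Mg

H2Mg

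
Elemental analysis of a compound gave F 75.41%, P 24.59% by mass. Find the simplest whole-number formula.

Assume 100 g: 75.41 g F, 24.59 g P.
Moles — F: 75.41 / 19.00 = 3.969 mol; P: 24.59 / 30.97 = 0.794 mol
Divide by the smallest (0.794 mol P): F 4.999, P 1.000
Ratio ≈ 5:1, so the empirical formula is F5P

F5P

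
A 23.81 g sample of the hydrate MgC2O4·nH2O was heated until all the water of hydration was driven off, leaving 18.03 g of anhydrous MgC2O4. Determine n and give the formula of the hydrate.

Mass of water lost = 23.81 − 18.03 = 5.78 g → 5.78 / 18.02 = 0.3208 mol H2O
Molar mass of MgC2O4 = 112.33 g/mol → mol MgC2O4 = 18.03 / 112.33 = 0.1605
n = 0.3208 / 0.1605 = 2.00 ≈ 2 → MgC2O4·2H2O

MgC2O4·2H2O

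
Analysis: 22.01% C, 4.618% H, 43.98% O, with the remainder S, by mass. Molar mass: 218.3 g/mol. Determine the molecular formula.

C4H10O6S2

Assume 100 g: 22.01 g C, 4.618 g H, 43.98 g O, 29.392 g S.
C: 22.01 g ÷ 12.01 g/mol = 1.833 mol
H: 4.618 g ÷ 1.008 g/mol = 4.581 mol
O: 43.98 g ÷ 16.00 g/mol = 2.749 mol
S: 29.392 g ÷ 32.07 g/mol = 0.9165 mol
Smallest is S at 0.9165 mol; normalising gives C 2.000, H 4.999, O 2.999, S 1.000
Ratio ≈ 2:5:3:1, so the empirical formula is C2H5O3S
Empirical-formula mass = 109.13 g/mol
n = 218.3 / 109.13 = 2.00 ≈ 2
Molecular formula = (C2H5O3S)×2 = C4H10O6S2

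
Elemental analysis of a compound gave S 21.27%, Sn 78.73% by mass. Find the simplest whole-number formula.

Assume 100 g: 21.27 g S, 78.73 g Sn.
n(S) = 21.27/32.07 = 0.6632, n(Sn) = 78.73/118.71 = 0.6632
Divide by the smallest (0.6632 mol Sn): S 1.000, Sn 1.000
→ SSn

SSn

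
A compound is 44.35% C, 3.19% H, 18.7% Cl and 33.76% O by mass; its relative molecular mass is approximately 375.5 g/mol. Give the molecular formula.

C14H12Cl2O8

Assume 100 g: 44.35 g C, 3.19 g H, 18.7 g Cl, 33.76 g O.
C: 44.35 g ÷ 12.01 g/mol = 3.693 mol
H: 3.19 g ÷ 1.008 g/mol = 3.165 mol
Cl: 18.7 g ÷ 35.45 g/mol = 0.5275 mol
O: 33.76 g ÷ 16.00 g/mol = 2.11 mol
Divide by the smallest (0.5275 mol Cl): C 7.000, H 5.999, Cl 1.000, O 4.000
Ratio ≈ 7:6:1:4, so the empirical formula is C7H6ClO4
Empirical-formula mass = 189.57 g/mol
n = 375.5 / 189.57 = 1.98 ≈ 2
Molecular formula = (C7H6ClO4)×2 = C14H12Cl2O8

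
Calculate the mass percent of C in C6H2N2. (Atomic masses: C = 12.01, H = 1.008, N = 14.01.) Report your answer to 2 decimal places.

Molar mass = 6(12.01) + 2(1.008) + 2(14.01) = 102.096 g/mol
Mass of C per mole = 6 × 12.01 = 72.060 g
% C = 72.060 / 102.096 × 100 = 70.58%

70.58%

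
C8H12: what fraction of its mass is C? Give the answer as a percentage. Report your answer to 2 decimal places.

Molar mass = 8(12.01) + 12(1.008) = 108.176 g/mol
Mass of C per mole = 8 × 12.01 = 96.080 g
% C = 96.080 / 108.176 × 100 = 88.82%

88.82%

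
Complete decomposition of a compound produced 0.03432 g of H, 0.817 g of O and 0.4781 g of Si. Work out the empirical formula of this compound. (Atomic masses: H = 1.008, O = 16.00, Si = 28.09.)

H2O3Si

Moles — H: 0.03432 / 1.008 = 0.03405 mol; O: 0.817 / 16.00 = 0.05106 mol; Si: 0.4781 / 28.09 = 0.01702 mol
Smallest is Si at 0.01702 mol; normalising gives H 2.000, O 3.000, Si 1.000
≈ 2:3:1 → H2O3Si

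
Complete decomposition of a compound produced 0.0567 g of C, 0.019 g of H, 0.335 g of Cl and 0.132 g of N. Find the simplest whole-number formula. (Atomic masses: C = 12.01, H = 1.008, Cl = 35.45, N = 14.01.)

Moles — C: 0.0567 / 12.01 = 0.004721 mol; H: 0.019 / 1.008 = 0.01885 mol; Cl: 0.335 / 35.45 = 0.00945 mol; N: 0.132 / 14.01 = 0.009422 mol
Smallest is C at 0.004721 mol; normalising gives C 1.000, H 3.993, Cl 2.002, N 1.996
Ratio ≈ 1:4:2:2, so the empirical formula is CH4Cl2N2

CH4Cl2N2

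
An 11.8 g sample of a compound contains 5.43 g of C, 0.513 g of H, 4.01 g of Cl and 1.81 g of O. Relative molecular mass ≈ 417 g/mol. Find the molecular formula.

C16H18Cl4O4

Moles — C: 5.43 / 12.01 = 0.4521 mol; H: 0.513 / 1.008 = 0.5089 mol; Cl: 4.01 / 35.45 = 0.1131 mol; O: 1.81 / 16.00 = 0.1131 mol
Ratios (÷ 0.1131): C 3.997, H 4.499, Cl 1.000, O 1.000
×2: C 7.99, H 9.00, Cl 2.00, O 2.00 → C8H9Cl2O2
Empirical-formula mass = 208.05 g/mol
n = 417 / 208.05 = 2.00 ≈ 2
Molecular formula = (C8H9Cl2O2)×2 = C16H18Cl4O4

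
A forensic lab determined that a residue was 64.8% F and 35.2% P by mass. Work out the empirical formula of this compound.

F3P

Assume 100 g: 64.8 g F, 35.2 g P.
n(F) = 64.8/19.00 = 3.411, n(P) = 35.2/30.97 = 1.137
Ratios (÷ 1.137): F 3.001, P 1.000
Ratio ≈ 3:1, so the empirical formula is F3P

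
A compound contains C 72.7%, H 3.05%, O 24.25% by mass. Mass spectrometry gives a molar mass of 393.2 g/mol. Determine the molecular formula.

Assume 100 g: 72.7 g C, 3.05 g H, 24.25 g O.
n(C) = 72.7/12.01 = 6.053, n(H) = 3.05/1.008 = 3.026, n(O) = 24.25/16.00 = 1.516
Ratios (÷ 1.516): C 3.994, H 1.996, O 1.000
≈ 4:2:1 → C4H2O
Empirical-formula mass = 66.06 g/mol
n = 393.2 / 66.06 = 5.95 ≈ 6
Molecular formula = (C4H2O)×6 = C24H12O6

C24H12O6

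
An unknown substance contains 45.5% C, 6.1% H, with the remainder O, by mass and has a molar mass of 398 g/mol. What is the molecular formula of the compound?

Assume 100 g: 45.5 g C, 6.1 g H, 48.4 g O.
n(C) = 45.5/12.01 = 3.789, n(H) = 6.1/1.008 = 6.052, n(O) = 48.4/16.00 = 3.025
Divide by the smallest (3.025 mol O): C 1.252, H 2.001, O 1.000
×4: C 5.01, H 8.00, O 4.00 → C5H8O4
Empirical-formula mass = 132.11 g/mol
n = 398 / 132.11 = 3.01 ≈ 3
Molecular formula = (C5H8O4)×3 = C15H24O12

C15H24O12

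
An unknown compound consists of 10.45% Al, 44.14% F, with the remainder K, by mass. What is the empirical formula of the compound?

Assume 100 g: 10.45 g Al, 44.14 g F, 45.41 g K.
Al: 10.45 g ÷ 26.98 g/mol = 0.3873 mol
F: 44.14 g ÷ 19.00 g/mol = 2.323 mol
K: 45.41 g ÷ 39.10 g/mol = 1.161 mol
Ratios (÷ 0.3873): Al 1.000, F 5.998, K 2.998
→ AlF6K3

AlF6K3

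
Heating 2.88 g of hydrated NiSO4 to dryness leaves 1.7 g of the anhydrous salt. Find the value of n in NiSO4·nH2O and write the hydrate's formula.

Mass of water lost = 2.88 − 1.7 = 1.18 g → 1.18 / 18.02 = 0.06548 mol H2O
Molar mass of NiSO4 = 154.76 g/mol → mol NiSO4 = 1.7 / 154.76 = 0.01098
n = 0.06548 / 0.01098 = 5.96 ≈ 6 → NiSO4·6H2O

NiSO4·6H2O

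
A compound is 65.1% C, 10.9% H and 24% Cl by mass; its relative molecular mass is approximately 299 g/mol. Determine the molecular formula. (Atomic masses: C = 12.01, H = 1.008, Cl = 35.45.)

C16H32Cl2

Assume 100 g: 65.1 g C, 10.9 g H, 24 g Cl.
Moles — C: 65.1 / 12.01 = 5.42 mol; H: 10.9 / 1.008 = 10.81 mol; Cl: 24 / 35.45 = 0.677 mol
Ratios (÷ 0.677): C 8.007, H 15.972, Cl 1.000
→ C8H16Cl
Empirical-formula mass = 147.66 g/mol
n = 299 / 147.66 = 2.02 ≈ 2
Molecular formula = (C8H16Cl)×2 = C16H32Cl2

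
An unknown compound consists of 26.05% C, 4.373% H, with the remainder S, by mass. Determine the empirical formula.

CH2S

Assume 100 g: 26.05 g C, 4.373 g H, 69.577 g S.
C: 26.05 g ÷ 12.01 g/mol = 2.169 mol
H: 4.373 g ÷ 1.008 g/mol = 4.338 mol
S: 69.577 g ÷ 32.07 g/mol = 2.17 mol
Divide by the smallest (2.169 mol C): C 1.000, H 2.000, S 1.000
→ CH2S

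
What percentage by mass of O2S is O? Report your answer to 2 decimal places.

49.95%

Molar mass = 2(16.00) + 1(32.07) = 64.070 g/mol
Mass of O per mole = 2 × 16.00 = 32.000 g
% O = 32.000 / 64.070 × 100 = 49.95%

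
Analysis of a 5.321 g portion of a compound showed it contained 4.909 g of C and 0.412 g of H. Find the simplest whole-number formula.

Moles — C: 4.909 / 12.01 = 0.4087 mol; H: 0.412 / 1.008 = 0.4087 mol
Divide by the smallest (0.4087 mol H): C 1.000, H 1.000
Ratio ≈ 1:1, so the empirical formula is CH

CH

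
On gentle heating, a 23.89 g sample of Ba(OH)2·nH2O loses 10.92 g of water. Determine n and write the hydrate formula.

Ba(OH)2·8H2O

Mass of anhydrous Ba(OH)2 = 23.89 − 10.92 = 12.97 g
mol H2O = 10.92 / 18.02 = 0.606
Molar mass of Ba(OH)2 = 171.35 g/mol → mol Ba(OH)2 = 12.97 / 171.35 = 0.07569
n = 0.606 / 0.07569 = 8.01 ≈ 8 → Ba(OH)2·8H2O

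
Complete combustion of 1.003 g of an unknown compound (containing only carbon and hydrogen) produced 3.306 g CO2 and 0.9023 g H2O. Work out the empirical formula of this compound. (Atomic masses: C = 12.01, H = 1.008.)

C3H4

mol C = 3.306 / 44.01 = 0.07512; mass C = 0.07512 × 12.01 = 0.9022 g
mol H = 2 × (0.9023 / 18.02) = 0.1001; mass H = 0.1001 × 1.008 = 0.1009 g
Smallest is C at 0.07512 mol; normalising gives C 1.000, H 1.333
×3: C 3.00, H 4.00 → C3H4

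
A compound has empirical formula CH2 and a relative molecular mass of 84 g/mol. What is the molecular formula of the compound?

Empirical-formula mass = 14.03 g/mol
n = 84 / 14.03 = 5.99 ≈ 6
Molecular formula = (CH2)6 = C6H12

C6H12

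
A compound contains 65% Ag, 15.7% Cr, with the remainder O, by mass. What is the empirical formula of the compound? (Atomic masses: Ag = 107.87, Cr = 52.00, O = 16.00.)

Assume 100 g: 65 g Ag, 15.7 g Cr, 19.3 g O.
Ag: 65 g ÷ 107.87 g/mol = 0.6026 mol
Cr: 15.7 g ÷ 52.00 g/mol = 0.3019 mol
O: 19.3 g ÷ 16.00 g/mol = 1.206 mol
Ratios (÷ 0.3019): Ag 1.996, Cr 1.000, O 3.995
≈ 2:1:4 → Ag2CrO4

Ag2CrO4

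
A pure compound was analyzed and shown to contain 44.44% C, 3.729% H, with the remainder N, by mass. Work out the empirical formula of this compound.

CHN

Assume 100 g: 44.44 g C, 3.729 g H, 51.831 g N.
C: 44.44 g ÷ 12.01 g/mol = 3.7 mol
H: 3.729 g ÷ 1.008 g/mol = 3.699 mol
N: 51.831 g ÷ 14.01 g/mol = 3.7 mol
Smallest is H at 3.699 mol; normalising gives C 1.000, H 1.000, N 1.000
≈ 1:1:1 → CHN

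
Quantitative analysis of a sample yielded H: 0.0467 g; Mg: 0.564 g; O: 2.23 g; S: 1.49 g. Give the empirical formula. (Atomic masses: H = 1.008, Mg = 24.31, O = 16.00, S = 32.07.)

H2MgO6S2

H: 0.0467 g ÷ 1.008 g/mol = 0.04633 mol
Mg: 0.564 g ÷ 24.31 g/mol = 0.0232 mol
O: 2.23 g ÷ 16.00 g/mol = 0.1394 mol
S: 1.49 g ÷ 32.07 g/mol = 0.04646 mol
Divide by the smallest (0.0232 mol Mg): H 1.997, Mg 1.000, O 6.007, S 2.003
→ H2MgO6S2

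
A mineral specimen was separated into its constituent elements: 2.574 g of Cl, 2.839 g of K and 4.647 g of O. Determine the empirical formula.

n(Cl) = 2.574/35.45 = 0.07261, n(K) = 2.839/39.10 = 0.07261, n(O) = 4.647/16.00 = 0.2904
Ratios (÷ 0.07261): Cl 1.000, K 1.000, O 4.000
Ratio ≈ 1:1:4, so the empirical formula is ClKO4

ClKO4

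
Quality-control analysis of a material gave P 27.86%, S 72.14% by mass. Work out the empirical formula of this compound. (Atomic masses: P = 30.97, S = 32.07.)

Assume 100 g: 27.86 g P, 72.14 g S.
n(P) = 27.86/30.97 = 0.8996, n(S) = 72.14/32.07 = 2.249
Ratios (÷ 0.8996): P 1.000, S 2.501
Scaling by 2: P 2.00, S 5.00 → P2S5

P2S5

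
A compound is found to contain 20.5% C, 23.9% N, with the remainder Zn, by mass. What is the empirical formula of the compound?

C2N2Zn

Assume 100 g: 20.5 g C, 23.9 g N, 55.6 g Zn.
Moles — C: 20.5 / 12.01 = 1.707 mol; N: 23.9 / 14.01 = 1.706 mol; Zn: 55.6 / 65.38 = 0.8504 mol
Divide by the smallest (0.8504 mol Zn): C 2.007, N 2.006, Zn 1.000
Ratio ≈ 2:2:1, so the empirical formula is C2N2Zn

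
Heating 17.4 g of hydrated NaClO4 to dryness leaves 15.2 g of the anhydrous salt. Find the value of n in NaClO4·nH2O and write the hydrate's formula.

NaClO4·H2O

Mass of water lost = 17.4 − 15.2 = 2.2 g → 2.2 / 18.02 = 0.1221 mol H2O
Molar mass of NaClO4 = 122.44 g/mol → mol NaClO4 = 15.2 / 122.44 = 0.1241
n = 0.1221 / 0.1241 = 0.98 ≈ 1 → NaClO4·H2O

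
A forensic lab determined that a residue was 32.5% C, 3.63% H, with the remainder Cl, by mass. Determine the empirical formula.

C3H4Cl2

Assume 100 g: 32.5 g C, 3.63 g H, 63.87 g Cl.
Moles — C: 32.5 / 12.01 = 2.706 mol; H: 3.63 / 1.008 = 3.601 mol; Cl: 63.87 / 35.45 = 1.802 mol
Divide by the smallest (1.802 mol Cl): C 1.502, H 1.999, Cl 1.000
×2: C 3.00, H 4.00, Cl 2.00 → C3H4Cl2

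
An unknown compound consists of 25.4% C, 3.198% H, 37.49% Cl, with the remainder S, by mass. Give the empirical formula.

C2H3ClS

Assume 100 g: 25.4 g C, 3.198 g H, 37.49 g Cl, 33.912 g S.
C: 25.4 g ÷ 12.01 g/mol = 2.115 mol
H: 3.198 g ÷ 1.008 g/mol = 3.173 mol
Cl: 37.49 g ÷ 35.45 g/mol = 1.058 mol
S: 33.912 g ÷ 32.07 g/mol = 1.057 mol
Ratios (÷ 1.057): C 2.000, H 3.000, Cl 1.000, S 1.000
≈ 2:3:1:1 → C2H3ClS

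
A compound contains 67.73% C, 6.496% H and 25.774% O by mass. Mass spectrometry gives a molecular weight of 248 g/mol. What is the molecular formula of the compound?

Assume 100 g: 67.73 g C, 6.496 g H, 25.774 g O.
C: 67.73 g ÷ 12.01 g/mol = 5.639 mol
H: 6.496 g ÷ 1.008 g/mol = 6.444 mol
O: 25.774 g ÷ 16.00 g/mol = 1.611 mol
Divide by the smallest (1.611 mol O): C 3.501, H 4.001, O 1.000
Scaling by 2: C 7.00, H 8.00, O 2.00 → C7H8O2
Empirical-formula mass = 124.13 g/mol
n = 248 / 124.13 = 2.00 ≈ 2
Molecular formula = (C7H8O2)×2 = C14H16O4

C14H16O4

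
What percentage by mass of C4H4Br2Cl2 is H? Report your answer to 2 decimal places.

Molar mass = 4(12.01) + 4(1.008) + 2(79.90) + 2(35.45) = 282.772 g/mol
Mass of H per mole = 4 × 1.008 = 4.032 g
% H = 4.032 / 282.772 × 100 = 1.43%

1.43%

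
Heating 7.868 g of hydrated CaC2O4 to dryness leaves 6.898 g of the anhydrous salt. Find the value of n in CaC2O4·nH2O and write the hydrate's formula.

Mass of water lost = 7.868 − 6.898 = 0.97 g → 0.97 / 18.02 = 0.05383 mol H2O
Molar mass of CaC2O4 = 128.10 g/mol → mol CaC2O4 = 6.898 / 128.10 = 0.05385
n = 0.05383 / 0.05385 = 1.00 ≈ 1 → CaC2O4·H2O

CaC2O4·H2O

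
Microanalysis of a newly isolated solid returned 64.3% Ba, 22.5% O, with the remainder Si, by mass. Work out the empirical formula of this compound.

BaO3Si

Assume 100 g: 64.3 g Ba, 22.5 g O, 13.2 g Si.
n(Ba) = 64.3/137.33 = 0.4682, n(O) = 22.5/16.00 = 1.406, n(Si) = 13.2/28.09 = 0.4699
Ratios (÷ 0.4682): Ba 1.000, O 3.003, Si 1.004
Ratio ≈ 1:3:1, so the empirical formula is BaO3Si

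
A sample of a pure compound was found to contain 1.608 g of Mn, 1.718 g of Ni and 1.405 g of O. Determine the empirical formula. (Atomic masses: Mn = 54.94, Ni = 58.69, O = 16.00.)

MnNiO3

n(Mn) = 1.608/54.94 = 0.02927, n(Ni) = 1.718/58.69 = 0.02927, n(O) = 1.405/16.00 = 0.08781
Ratios (÷ 0.02927): Mn 1.000, Ni 1.000, O 3.000
Ratio ≈ 1:1:3, so the empirical formula is MnNiO3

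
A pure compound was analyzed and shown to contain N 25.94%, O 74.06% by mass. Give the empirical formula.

N2O5

Assume 100 g: 25.94 g N, 74.06 g O.
N: 25.94 g ÷ 14.01 g/mol = 1.852 mol
O: 74.06 g ÷ 16.00 g/mol = 4.629 mol
Smallest is N at 1.852 mol; normalising gives N 1.000, O 2.500
Multiply by 2: N 2.00, O 5.00 → N2O5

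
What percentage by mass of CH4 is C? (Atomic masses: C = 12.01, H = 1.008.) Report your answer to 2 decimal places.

Molar mass = 1(12.01) + 4(1.008) = 16.042 g/mol
Mass of C per mole = 1 × 12.01 = 12.010 g
% C = 12.010 / 16.042 × 100 = 74.87%

74.87%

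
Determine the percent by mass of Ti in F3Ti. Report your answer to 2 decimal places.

Molar mass = 3(19.00) + 1(47.87) = 104.870 g/mol
Mass of Ti per mole = 1 × 47.87 = 47.870 g
% Ti = 47.870 / 104.870 × 100 = 45.65%

45.65%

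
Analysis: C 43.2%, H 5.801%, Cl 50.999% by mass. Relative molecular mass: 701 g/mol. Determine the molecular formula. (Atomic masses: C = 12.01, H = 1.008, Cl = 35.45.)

C25H40Cl10

Assume 100 g: 43.2 g C, 5.801 g H, 50.999 g Cl.
C: 43.2 g ÷ 12.01 g/mol = 3.597 mol
H: 5.801 g ÷ 1.008 g/mol = 5.755 mol
Cl: 50.999 g ÷ 35.45 g/mol = 1.439 mol
Divide by the smallest (1.439 mol Cl): C 2.500, H 4.000, Cl 1.000
Multiply by 2: C 5.00, H 8.00, Cl 2.00 → C5H8Cl2
Empirical-formula mass = 139.01 g/mol
n = 701 / 139.01 = 5.04 ≈ 5
Molecular formula = (C5H8Cl2)×5 = C25H40Cl10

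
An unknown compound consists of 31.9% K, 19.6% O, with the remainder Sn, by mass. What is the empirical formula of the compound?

K2O3Sn

Assume 100 g: 31.9 g K, 19.6 g O, 48.5 g Sn.
n(K) = 31.9/39.10 = 0.8159, n(O) = 19.6/16.00 = 1.225, n(Sn) = 48.5/118.71 = 0.4086
Divide by the smallest (0.4086 mol Sn): K 1.997, O 2.998, Sn 1.000
→ K2O3Sn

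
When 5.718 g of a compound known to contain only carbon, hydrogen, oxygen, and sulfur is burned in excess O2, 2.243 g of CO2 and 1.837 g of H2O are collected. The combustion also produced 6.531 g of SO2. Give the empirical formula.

mol C = 2.243 / 44.01 = 0.05097; mass C = 0.05097 × 12.01 = 0.6121 g
mol H = 2 × (1.837 / 18.02) = 0.2039; mass H = 0.2039 × 1.008 = 0.2055 g
mol S = 6.531 / 64.07 = 0.1019; mass S = 3.269 g
mass O = 5.718 − (4.087) = 1.631 g → mol O = 0.1020
Ratios (÷ 0.05097): C 1.000, H 4.000, O 2.001, S 2.000
Ratio ≈ 1:4:2:2, so the empirical formula is CH4O2S2

CH4O2S2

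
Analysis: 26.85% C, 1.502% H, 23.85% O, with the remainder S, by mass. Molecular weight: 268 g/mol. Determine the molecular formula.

Assume 100 g: 26.85 g C, 1.502 g H, 23.85 g O, 47.798 g S.
Moles — C: 26.85 / 12.01 = 2.236 mol; H: 1.502 / 1.008 = 1.49 mol; O: 23.85 / 16.00 = 1.491 mol; S: 47.798 / 32.07 = 1.49 mol
Ratios (÷ 1.49): C 1.500, H 1.000, O 1.000, S 1.000
Scaling by 2: C 3.00, H 2.00, O 2.00, S 2.00 → C3H2O2S2
Empirical-formula mass = 134.19 g/mol
n = 268 / 134.19 = 2.00 ≈ 2
Molecular formula = (C3H2O2S2)×2 = C6H4O4S4

C6H4O4S4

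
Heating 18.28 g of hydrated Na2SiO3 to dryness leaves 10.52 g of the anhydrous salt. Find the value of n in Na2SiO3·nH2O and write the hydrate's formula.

Na2SiO3·5H2O

Mass of water lost = 18.28 − 10.52 = 7.76 g → 7.76 / 18.02 = 0.4306 mol H2O
Molar mass of Na2SiO3 = 122.07 g/mol → mol Na2SiO3 = 10.52 / 122.07 = 0.08618
n = 0.4306 / 0.08618 = 5.00 ≈ 5 → Na2SiO3·5H2O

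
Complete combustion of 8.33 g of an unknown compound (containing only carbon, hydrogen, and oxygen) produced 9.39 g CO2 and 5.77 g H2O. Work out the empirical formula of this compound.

mol C = 9.39 / 44.01 = 0.2134; mass C = 0.2134 × 12.01 = 2.562 g
mol H = 2 × (5.77 / 18.02) = 0.6404; mass H = 0.6404 × 1.008 = 0.6455 g
mass O = 8.33 − (3.208) = 5.122 g → mol O = 0.3201
Ratios (÷ 0.2134): C 1.000, H 3.001, O 1.500
Scaling by 2: C 2.00, H 6.00, O 3.00 → C2H6O3

C2H6O3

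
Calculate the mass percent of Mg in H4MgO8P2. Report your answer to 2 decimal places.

Molar mass = 4(1.008) + 1(24.31) + 8(16.00) + 2(30.97) = 218.282 g/mol
Mass of Mg per mole = 1 × 24.31 = 24.310 g
% Mg = 24.310 / 218.282 × 100 = 11.14%

11.14%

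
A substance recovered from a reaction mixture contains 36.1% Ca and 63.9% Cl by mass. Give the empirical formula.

Assume 100 g: 36.1 g Ca, 63.9 g Cl.
n(Ca) = 36.1/40.08 = 0.9007, n(Cl) = 63.9/35.45 = 1.803
Divide by the smallest (0.9007 mol Ca): Ca 1.000, Cl 2.001
Ratio ≈ 1:2, so the empirical formula is CaCl2

CaCl2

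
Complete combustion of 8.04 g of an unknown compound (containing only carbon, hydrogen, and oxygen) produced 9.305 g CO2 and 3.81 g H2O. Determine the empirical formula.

C2H4O3

mol C = 9.305 / 44.01 = 0.2114; mass C = 0.2114 × 12.01 = 2.539 g
mol H = 2 × (3.81 / 18.02) = 0.4229; mass H = 0.4229 × 1.008 = 0.4262 g
mass O = 8.04 − (2.966) = 5.074 g → mol O = 0.3172
Ratios (÷ 0.2114): C 1.000, H 2.000, O 1.500
Scaling by 2: C 2.00, H 4.00, O 3.00 → C2H4O3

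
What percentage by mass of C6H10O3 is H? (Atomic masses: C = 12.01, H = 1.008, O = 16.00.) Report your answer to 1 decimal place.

7.7%

Molar mass = 6(12.01) + 10(1.008) + 3(16.00) = 130.140 g/mol
Mass of H per mole = 10 × 1.008 = 10.080 g
% H = 10.080 / 130.140 × 100 = 7.7%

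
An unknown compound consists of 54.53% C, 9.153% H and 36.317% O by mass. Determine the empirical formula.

Assume 100 g: 54.53 g C, 9.153 g H, 36.317 g O.
C: 54.53 g ÷ 12.01 g/mol = 4.54 mol
H: 9.153 g ÷ 1.008 g/mol = 9.08 mol
O: 36.317 g ÷ 16.00 g/mol = 2.27 mol
Ratios (÷ 2.27): C 2.000, H 4.000, O 1.000
Ratio ≈ 2:4:1, so the empirical formula is C2H4O

C2H4O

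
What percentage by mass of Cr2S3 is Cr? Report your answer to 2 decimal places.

51.95%

Molar mass = 2(52.00) + 3(32.07) = 200.210 g/mol
Mass of Cr per mole = 2 × 52.00 = 104.000 g
% Cr = 104.000 / 200.210 × 100 = 51.95%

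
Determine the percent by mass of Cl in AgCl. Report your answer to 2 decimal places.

24.73%

Molar mass = 1(107.87) + 1(35.45) = 143.320 g/mol
Mass of Cl per mole = 1 × 35.45 = 35.450 g
% Cl = 35.450 / 143.320 × 100 = 24.73%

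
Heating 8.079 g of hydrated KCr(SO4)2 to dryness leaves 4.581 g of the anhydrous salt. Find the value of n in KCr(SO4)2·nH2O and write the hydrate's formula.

Mass of water lost = 8.079 − 4.581 = 3.498 g → 3.498 / 18.02 = 0.1941 mol H2O
Molar mass of KCr(SO4)2 = 283.24 g/mol → mol KCr(SO4)2 = 4.581 / 283.24 = 0.01617
n = 0.1941 / 0.01617 = 12.00 ≈ 12 → KCr(SO4)2·12H2O

KCr(SO4)2·12H2O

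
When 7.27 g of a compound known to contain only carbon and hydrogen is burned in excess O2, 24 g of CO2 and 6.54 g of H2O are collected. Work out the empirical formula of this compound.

C3H4

mol C = 24 / 44.01 = 0.5453; mass C = 0.5453 × 12.01 = 6.549 g
mol H = 2 × (6.54 / 18.02) = 0.7259; mass H = 0.7259 × 1.008 = 0.7317 g
Ratios (÷ 0.5453): C 1.000, H 1.331
×3: C 3.00, H 3.99 → C3H4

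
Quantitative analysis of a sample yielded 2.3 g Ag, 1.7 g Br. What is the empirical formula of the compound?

Moles — Ag: 2.3 / 107.87 = 0.02132 mol; Br: 1.7 / 79.90 = 0.02128 mol
Divide by the smallest (0.02128 mol Br): Ag 1.002, Br 1.000
Ratio ≈ 1:1, so the empirical formula is AgBr

AgBr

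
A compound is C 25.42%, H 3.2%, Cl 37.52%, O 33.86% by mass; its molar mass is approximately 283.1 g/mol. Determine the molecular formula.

Assume 100 g: 25.42 g C, 3.2 g H, 37.52 g Cl, 33.86 g O.
C: 25.42 g ÷ 12.01 g/mol = 2.117 mol
H: 3.2 g ÷ 1.008 g/mol = 3.175 mol
Cl: 37.52 g ÷ 35.45 g/mol = 1.058 mol
O: 33.86 g ÷ 16.00 g/mol = 2.116 mol
Smallest is Cl at 1.058 mol; normalising gives C 2.000, H 2.999, Cl 1.000, O 1.999
≈ 2:3:1:2 → C2H3ClO2
Empirical-formula mass = 94.49 g/mol
n = 283.1 / 94.49 = 3.00 ≈ 3
Molecular formula = (C2H3ClO2)×3 = C6H9Cl3O6

C6H9Cl3O6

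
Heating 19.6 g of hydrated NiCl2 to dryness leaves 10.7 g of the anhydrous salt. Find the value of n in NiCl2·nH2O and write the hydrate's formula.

Mass of water lost = 19.6 − 10.7 = 8.9 g → 8.9 / 18.02 = 0.4939 mol H2O
Molar mass of NiCl2 = 129.59 g/mol → mol NiCl2 = 10.7 / 129.59 = 0.08257
n = 0.4939 / 0.08257 = 5.98 ≈ 6 → NiCl2·6H2O

NiCl2·6H2O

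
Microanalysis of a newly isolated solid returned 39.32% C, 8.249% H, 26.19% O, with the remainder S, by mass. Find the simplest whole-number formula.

C4H10O2S

Assume 100 g: 39.32 g C, 8.249 g H, 26.19 g O, 26.241 g S.
n(C) = 39.32/12.01 = 3.274, n(H) = 8.249/1.008 = 8.184, n(O) = 26.19/16.00 = 1.637, n(S) = 26.241/32.07 = 0.8182
Ratios (÷ 0.8182): C 4.001, H 10.001, O 2.000, S 1.000
→ C4H10O2S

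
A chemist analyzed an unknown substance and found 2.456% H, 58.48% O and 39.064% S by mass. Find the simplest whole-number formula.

Assume 100 g: 2.456 g H, 58.48 g O, 39.064 g S.
n(H) = 2.456/1.008 = 2.437, n(O) = 58.48/16.00 = 3.655, n(S) = 39.064/32.07 = 1.218
Divide by the smallest (1.218 mol S): H 2.000, O 3.001, S 1.000
Ratio ≈ 2:3:1, so the empirical formula is H2O3S

H2O3S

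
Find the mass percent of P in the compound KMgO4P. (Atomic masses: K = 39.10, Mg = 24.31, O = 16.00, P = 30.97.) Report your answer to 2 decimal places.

Molar mass = 1(39.10) + 1(24.31) + 4(16.00) + 1(30.97) = 158.380 g/mol
Mass of P per mole = 1 × 30.97 = 30.970 g
% P = 30.970 / 158.380 × 100 = 19.55%

19.55%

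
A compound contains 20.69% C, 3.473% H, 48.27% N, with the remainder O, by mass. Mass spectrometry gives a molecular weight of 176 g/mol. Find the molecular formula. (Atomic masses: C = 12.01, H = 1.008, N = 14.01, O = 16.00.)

C3H6N6O3

Assume 100 g: 20.69 g C, 3.473 g H, 48.27 g N, 27.567 g O.
n(C) = 20.69/12.01 = 1.723, n(H) = 3.473/1.008 = 3.445, n(N) = 48.27/14.01 = 3.445, n(O) = 27.567/16.00 = 1.723
Ratios (÷ 1.723): C 1.000, H 2.000, N 2.000, O 1.000
≈ 1:2:2:1 → CH2N2O
Empirical-formula mass = 58.05 g/mol
n = 176 / 58.05 = 3.03 ≈ 3
Molecular formula = (CH2N2O)×3 = C3H6N6O3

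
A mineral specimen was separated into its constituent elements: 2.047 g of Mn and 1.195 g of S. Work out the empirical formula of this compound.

Mn: 2.047 g ÷ 54.94 g/mol = 0.03726 mol
S: 1.195 g ÷ 32.07 g/mol = 0.03726 mol
Ratios (÷ 0.03726): Mn 1.000, S 1.000
Ratio ≈ 1:1, so the empirical formula is MnS

MnS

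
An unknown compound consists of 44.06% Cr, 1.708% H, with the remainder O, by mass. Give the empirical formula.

Assume 100 g: 44.06 g Cr, 1.708 g H, 54.232 g O.
Moles — Cr: 44.06 / 52.00 = 0.8473 mol; H: 1.708 / 1.008 = 1.694 mol; O: 54.232 / 16.00 = 3.389 mol
Ratios (÷ 0.8473): Cr 1.000, H 2.000, O 4.000
→ CrH2O4

CrH2O4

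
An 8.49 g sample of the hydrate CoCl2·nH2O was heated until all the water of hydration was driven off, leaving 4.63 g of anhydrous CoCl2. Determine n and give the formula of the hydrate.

Mass of water lost = 8.49 − 4.63 = 3.86 g → 3.86 / 18.02 = 0.2142 mol H2O
Molar mass of CoCl2 = 129.83 g/mol → mol CoCl2 = 4.63 / 129.83 = 0.03566
n = 0.2142 / 0.03566 = 6.01 ≈ 6 → CoCl2·6H2O

CoCl2·6H2O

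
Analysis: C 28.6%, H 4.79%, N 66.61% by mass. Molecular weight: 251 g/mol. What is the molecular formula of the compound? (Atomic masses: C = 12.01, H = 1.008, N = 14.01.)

Assume 100 g: 28.6 g C, 4.79 g H, 66.61 g N.
C: 28.6 g ÷ 12.01 g/mol = 2.381 mol
H: 4.79 g ÷ 1.008 g/mol = 4.752 mol
N: 66.61 g ÷ 14.01 g/mol = 4.754 mol
Divide by the smallest (2.381 mol C): C 1.000, H 1.996, N 1.997
→ CH2N2
Empirical-formula mass = 42.05 g/mol
n = 251 / 42.05 = 5.97 ≈ 6
Molecular formula = (CH2N2)×6 = C6H12N12

C6H12N12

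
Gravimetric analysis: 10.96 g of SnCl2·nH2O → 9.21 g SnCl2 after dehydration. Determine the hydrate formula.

Mass of water lost = 10.96 − 9.21 = 1.75 g → 1.75 / 18.02 = 0.09711 mol H2O
Molar mass of SnCl2 = 189.61 g/mol → mol SnCl2 = 9.21 / 189.61 = 0.04857
n = 0.09711 / 0.04857 = 2.00 ≈ 2 → SnCl2·2H2O

SnCl2·2H2O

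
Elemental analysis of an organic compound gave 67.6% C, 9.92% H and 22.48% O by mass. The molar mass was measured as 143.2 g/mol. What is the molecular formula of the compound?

Assume 100 g: 67.6 g C, 9.92 g H, 22.48 g O.
Moles — C: 67.6 / 12.01 = 5.629 mol; H: 9.92 / 1.008 = 9.841 mol; O: 22.48 / 16.00 = 1.405 mol
Smallest is O at 1.405 mol; normalising gives C 4.006, H 7.004, O 1.000
Ratio ≈ 4:7:1, so the empirical formula is C4H7O
Empirical-formula mass = 71.10 g/mol
n = 143.2 / 71.10 = 2.01 ≈ 2
Molecular formula = (C4H7O)×2 = C8H14O2

C8H14O2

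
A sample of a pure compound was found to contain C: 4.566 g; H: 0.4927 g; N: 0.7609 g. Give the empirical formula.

C: 4.566 g ÷ 12.01 g/mol = 0.3802 mol
H: 0.4927 g ÷ 1.008 g/mol = 0.4888 mol
N: 0.7609 g ÷ 14.01 g/mol = 0.05431 mol
Divide by the smallest (0.05431 mol N): C 7.000, H 9.000, N 1.000
≈ 7:9:1 → C7H9N

C7H9N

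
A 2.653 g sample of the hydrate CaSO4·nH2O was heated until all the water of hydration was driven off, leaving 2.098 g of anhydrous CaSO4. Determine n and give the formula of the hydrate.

CaSO4·2H2O

Mass of water lost = 2.653 − 2.098 = 0.555 g → 0.555 / 18.02 = 0.0308 mol H2O
Molar mass of CaSO4 = 136.15 g/mol → mol CaSO4 = 2.098 / 136.15 = 0.01541
n = 0.0308 / 0.01541 = 2.00 ≈ 2 → CaSO4·2H2O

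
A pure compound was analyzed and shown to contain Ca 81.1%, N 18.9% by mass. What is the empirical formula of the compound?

Ca3N2

Assume 100 g: 81.1 g Ca, 18.9 g N.
Moles — Ca: 81.1 / 40.08 = 2.023 mol; N: 18.9 / 14.01 = 1.349 mol
Smallest is N at 1.349 mol; normalising gives Ca 1.500, N 1.000
×2: Ca 3.00, N 2.00 → Ca3N2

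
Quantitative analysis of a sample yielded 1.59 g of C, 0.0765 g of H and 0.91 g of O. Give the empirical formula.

Moles — C: 1.59 / 12.01 = 0.1324 mol; H: 0.0765 / 1.008 = 0.07589 mol; O: 0.91 / 16.00 = 0.05688 mol
Ratios (÷ 0.05688): C 2.328, H 1.334, O 1.000
Scaling by 3: C 6.98, H 4.00, O 3.00 → C7H4O3

C7H4O3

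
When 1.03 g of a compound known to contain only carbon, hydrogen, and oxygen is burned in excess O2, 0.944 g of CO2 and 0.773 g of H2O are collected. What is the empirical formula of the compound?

CH4O2

mol C = 0.944 / 44.01 = 0.02145; mass C = 0.02145 × 12.01 = 0.2576 g
mol H = 2 × (0.773 / 18.02) = 0.08579; mass H = 0.08579 × 1.008 = 0.08648 g
mass O = 1.03 − (0.3441) = 0.6859 g → mol O = 0.04287
Smallest is C at 0.02145 mol; normalising gives C 1.000, H 4.000, O 1.999
Ratio ≈ 1:4:2, so the empirical formula is CH4O2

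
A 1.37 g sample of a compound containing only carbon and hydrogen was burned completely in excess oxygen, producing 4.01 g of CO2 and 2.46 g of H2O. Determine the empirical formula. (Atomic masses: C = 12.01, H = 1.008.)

CH3

mol C = 4.01 / 44.01 = 0.09112; mass C = 0.09112 × 12.01 = 1.094 g
mol H = 2 × (2.46 / 18.02) = 0.2730; mass H = 0.2730 × 1.008 = 0.2752 g
Divide by the smallest (0.09112 mol C): C 1.000, H 2.997
≈ 1:3 → CH3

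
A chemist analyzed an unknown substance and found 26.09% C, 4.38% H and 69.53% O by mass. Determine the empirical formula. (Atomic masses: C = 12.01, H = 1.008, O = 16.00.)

Assume 100 g: 26.09 g C, 4.38 g H, 69.53 g O.
Moles — C: 26.09 / 12.01 = 2.172 mol; H: 4.38 / 1.008 = 4.345 mol; O: 69.53 / 16.00 = 4.346 mol
Ratios (÷ 2.172): C 1.000, H 2.000, O 2.000
→ CH2O2

CH2O2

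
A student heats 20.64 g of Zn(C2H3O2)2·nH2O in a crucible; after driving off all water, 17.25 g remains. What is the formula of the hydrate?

Mass of water lost = 20.64 − 17.25 = 3.39 g → 3.39 / 18.02 = 0.1881 mol H2O
Molar mass of Zn(C2H3O2)2 = 183.47 g/mol → mol Zn(C2H3O2)2 = 17.25 / 183.47 = 0.09402
n = 0.1881 / 0.09402 = 2.00 ≈ 2 → Zn(C2H3O2)2·2H2O

Zn(C2H3O2)2·2H2O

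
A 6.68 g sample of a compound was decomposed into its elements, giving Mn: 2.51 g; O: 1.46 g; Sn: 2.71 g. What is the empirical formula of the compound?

n(Mn) = 2.51/54.94 = 0.04569, n(O) = 1.46/16.00 = 0.09125, n(Sn) = 2.71/118.71 = 0.02283
Ratios (÷ 0.02283): Mn 2.001, O 3.997, Sn 1.000
→ Mn2O4Sn

Mn2O4Sn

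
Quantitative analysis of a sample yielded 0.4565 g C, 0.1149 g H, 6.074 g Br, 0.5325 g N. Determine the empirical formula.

CH3Br2N

n(C) = 0.4565/12.01 = 0.03801, n(H) = 0.1149/1.008 = 0.114, n(Br) = 6.074/79.90 = 0.07602, n(N) = 0.5325/14.01 = 0.03801
Divide by the smallest (0.03801 mol N): C 1.000, H 2.999, Br 2.000, N 1.000
≈ 1:3:2:1 → CH3Br2N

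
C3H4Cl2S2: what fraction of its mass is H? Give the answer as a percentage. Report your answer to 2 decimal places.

2.30%

Molar mass = 3(12.01) + 4(1.008) + 2(35.45) + 2(32.07) = 175.102 g/mol
Mass of H per mole = 4 × 1.008 = 4.032 g
% H = 4.032 / 175.102 × 100 = 2.30%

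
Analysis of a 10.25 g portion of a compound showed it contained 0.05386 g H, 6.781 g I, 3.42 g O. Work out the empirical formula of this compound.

n(H) = 0.05386/1.008 = 0.05343, n(I) = 6.781/126.90 = 0.05344, n(O) = 3.42/16.00 = 0.2137
Ratios (÷ 0.05343): H 1.000, I 1.000, O 4.000
≈ 1:1:4 → HIO4

HIO4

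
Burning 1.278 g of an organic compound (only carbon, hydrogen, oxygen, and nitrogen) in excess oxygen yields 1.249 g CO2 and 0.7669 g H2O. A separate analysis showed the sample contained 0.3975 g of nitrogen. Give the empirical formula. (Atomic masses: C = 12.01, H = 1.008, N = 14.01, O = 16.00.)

mol C = 1.249 / 44.01 = 0.02838; mass C = 0.02838 × 12.01 = 0.3408 g
mol H = 2 × (0.7669 / 18.02) = 0.08512; mass H = 0.08512 × 1.008 = 0.08580 g
mol N = 0.3975 / 14.01 = 0.02837
mass O = 1.278 − (0.8241) = 0.4539 g → mol O = 0.02837
Ratios (÷ 0.02837): C 1.000, H 3.001, N 1.000, O 1.000
Ratio ≈ 1:3:1:1, so the empirical formula is CH3NO

CH3NO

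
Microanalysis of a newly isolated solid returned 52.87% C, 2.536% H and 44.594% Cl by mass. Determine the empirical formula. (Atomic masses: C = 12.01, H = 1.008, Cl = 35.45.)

C7H4Cl2

Assume 100 g: 52.87 g C, 2.536 g H, 44.594 g Cl.
n(C) = 52.87/12.01 = 4.402, n(H) = 2.536/1.008 = 2.516, n(Cl) = 44.594/35.45 = 1.258
Ratios (÷ 1.258): C 3.500, H 2.000, Cl 1.000
×2: C 7.00, H 4.00, Cl 2.00 → C7H4Cl2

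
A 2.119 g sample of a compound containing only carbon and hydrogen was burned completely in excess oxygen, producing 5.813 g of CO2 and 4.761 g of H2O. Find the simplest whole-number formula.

mol C = 5.813 / 44.01 = 0.1321; mass C = 0.1321 × 12.01 = 1.586 g
mol H = 2 × (4.761 / 18.02) = 0.5284; mass H = 0.5284 × 1.008 = 0.5326 g
Smallest is C at 0.1321 mol; normalising gives C 1.000, H 4.001
≈ 1:4 → CH4

CH4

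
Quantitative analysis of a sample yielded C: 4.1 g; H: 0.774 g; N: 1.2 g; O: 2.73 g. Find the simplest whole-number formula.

C4H9NO2

n(C) = 4.1/12.01 = 0.3414, n(H) = 0.774/1.008 = 0.7679, n(N) = 1.2/14.01 = 0.08565, n(O) = 2.73/16.00 = 0.1706
Divide by the smallest (0.08565 mol N): C 3.986, H 8.965, N 1.000, O 1.992
Ratio ≈ 4:9:1:2, so the empirical formula is C4H9NO2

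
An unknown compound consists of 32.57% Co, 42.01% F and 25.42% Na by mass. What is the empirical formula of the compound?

Assume 100 g: 32.57 g Co, 42.01 g F, 25.42 g Na.
n(Co) = 32.57/58.93 = 0.5527, n(F) = 42.01/19.00 = 2.211, n(Na) = 25.42/22.99 = 1.106
Divide by the smallest (0.5527 mol Co): Co 1.000, F 4.001, Na 2.001
≈ 1:4:2 → CoF4Na2

CoF4Na2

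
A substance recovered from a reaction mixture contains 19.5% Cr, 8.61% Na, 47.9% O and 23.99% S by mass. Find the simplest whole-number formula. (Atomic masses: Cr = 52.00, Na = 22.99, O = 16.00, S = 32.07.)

Assume 100 g: 19.5 g Cr, 8.61 g Na, 47.9 g O, 23.99 g S.
Moles — Cr: 19.5 / 52.00 = 0.375 mol; Na: 8.61 / 22.99 = 0.3745 mol; O: 47.9 / 16.00 = 2.994 mol; S: 23.99 / 32.07 = 0.7481 mol
Smallest is Na at 0.3745 mol; normalising gives Cr 1.001, Na 1.000, O 7.994, S 1.997
≈ 1:1:8:2 → CrNaO8S2

CrNaO8S2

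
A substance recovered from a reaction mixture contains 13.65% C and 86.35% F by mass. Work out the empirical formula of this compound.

CF4

Assume 100 g: 13.65 g C, 86.35 g F.
n(C) = 13.65/12.01 = 1.137, n(F) = 86.35/19.00 = 4.545
Divide by the smallest (1.137 mol C): C 1.000, F 3.999
Ratio ≈ 1:4, so the empirical formula is CF4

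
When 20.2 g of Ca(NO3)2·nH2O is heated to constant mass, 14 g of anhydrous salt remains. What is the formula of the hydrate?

Mass of water lost = 20.2 − 14 = 6.2 g → 6.2 / 18.02 = 0.3441 mol H2O
Molar mass of Ca(NO3)2 = 164.10 g/mol → mol Ca(NO3)2 = 14 / 164.10 = 0.08531
n = 0.3441 / 0.08531 = 4.03 ≈ 4 → Ca(NO3)2·4H2O

Ca(NO3)2·4H2O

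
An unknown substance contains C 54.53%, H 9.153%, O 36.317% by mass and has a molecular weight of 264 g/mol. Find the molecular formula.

C12H24O6

Assume 100 g: 54.53 g C, 9.153 g H, 36.317 g O.
n(C) = 54.53/12.01 = 4.54, n(H) = 9.153/1.008 = 9.08, n(O) = 36.317/16.00 = 2.27
Divide by the smallest (2.27 mol O): C 2.000, H 4.000, O 1.000
→ C2H4O
Empirical-formula mass = 44.05 g/mol
n = 264 / 44.05 = 5.99 ≈ 6
Molecular formula = (C2H4O)×6 = C12H24O6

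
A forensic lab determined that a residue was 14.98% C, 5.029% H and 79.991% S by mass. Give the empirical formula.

CH4S2

Assume 100 g: 14.98 g C, 5.029 g H, 79.991 g S.
Moles — C: 14.98 / 12.01 = 1.247 mol; H: 5.029 / 1.008 = 4.989 mol; S: 79.991 / 32.07 = 2.494 mol
Smallest is C at 1.247 mol; normalising gives C 1.000, H 4.000, S 2.000
≈ 1:4:2 → CH4S2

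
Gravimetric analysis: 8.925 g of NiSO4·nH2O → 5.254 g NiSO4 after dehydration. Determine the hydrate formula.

Mass of water lost = 8.925 − 5.254 = 3.671 g → 3.671 / 18.02 = 0.2037 mol H2O
Molar mass of NiSO4 = 154.76 g/mol → mol NiSO4 = 5.254 / 154.76 = 0.03395
n = 0.2037 / 0.03395 = 6.00 ≈ 6 → NiSO4·6H2O

NiSO4·6H2O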